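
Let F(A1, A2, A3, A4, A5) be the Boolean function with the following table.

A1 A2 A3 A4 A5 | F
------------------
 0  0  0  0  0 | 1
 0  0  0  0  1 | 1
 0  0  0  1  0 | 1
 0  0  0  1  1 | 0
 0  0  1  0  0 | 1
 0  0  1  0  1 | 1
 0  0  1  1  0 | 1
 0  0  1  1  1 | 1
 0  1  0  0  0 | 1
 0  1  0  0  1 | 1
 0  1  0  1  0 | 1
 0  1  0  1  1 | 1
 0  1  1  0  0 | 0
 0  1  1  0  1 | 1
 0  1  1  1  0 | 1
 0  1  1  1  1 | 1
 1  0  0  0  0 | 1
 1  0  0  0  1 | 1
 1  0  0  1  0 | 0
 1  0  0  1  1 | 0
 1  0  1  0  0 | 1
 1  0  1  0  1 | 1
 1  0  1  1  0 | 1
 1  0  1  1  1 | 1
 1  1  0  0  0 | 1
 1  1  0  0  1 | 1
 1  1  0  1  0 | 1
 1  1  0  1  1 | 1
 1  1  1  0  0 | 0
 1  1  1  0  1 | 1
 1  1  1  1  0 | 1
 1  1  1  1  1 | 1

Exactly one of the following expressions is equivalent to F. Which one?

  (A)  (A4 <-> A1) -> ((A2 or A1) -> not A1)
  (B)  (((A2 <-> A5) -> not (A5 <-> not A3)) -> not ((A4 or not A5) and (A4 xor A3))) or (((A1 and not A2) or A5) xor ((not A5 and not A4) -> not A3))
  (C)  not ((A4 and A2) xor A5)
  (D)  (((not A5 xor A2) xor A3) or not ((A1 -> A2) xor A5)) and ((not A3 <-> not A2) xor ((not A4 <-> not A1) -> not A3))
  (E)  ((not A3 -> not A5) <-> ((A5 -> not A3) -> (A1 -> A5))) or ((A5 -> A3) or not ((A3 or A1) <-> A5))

B

(A): at (0,0,0,1,1) it gives 1, but F = 0 — eliminated.
(C): at (0,0,0,0,1) it gives 0, but F = 1 — eliminated.
(D): at (0,0,0,0,0) it gives 0, but F = 1 — eliminated.
(E): at (0,0,0,1,1) it gives 1, but F = 0 — eliminated.
Only (B) survives; checking it on all 32 rows confirms it matches F.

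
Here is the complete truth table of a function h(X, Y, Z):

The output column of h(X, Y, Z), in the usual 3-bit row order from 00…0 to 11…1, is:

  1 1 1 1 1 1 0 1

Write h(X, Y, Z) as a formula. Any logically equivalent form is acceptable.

h is 0 on exactly one input, (1,1,0), whose minterm is X·Y·¬Z. So h is the negation of that single conjunction.

h(X, Y, Z) = ¬((X ∧ Y) ∧ ¬Z)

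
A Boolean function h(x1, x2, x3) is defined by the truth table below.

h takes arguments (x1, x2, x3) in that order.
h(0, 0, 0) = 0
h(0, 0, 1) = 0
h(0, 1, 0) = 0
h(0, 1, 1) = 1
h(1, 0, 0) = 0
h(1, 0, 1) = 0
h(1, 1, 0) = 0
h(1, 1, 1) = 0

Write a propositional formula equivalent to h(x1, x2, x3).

h is 1 on exactly one input, (0,1,1), whose minterm is ¬x1·x2·x3. So h is just that conjunction.

h(x1, x2, x3) = (~x1 & x2) & x3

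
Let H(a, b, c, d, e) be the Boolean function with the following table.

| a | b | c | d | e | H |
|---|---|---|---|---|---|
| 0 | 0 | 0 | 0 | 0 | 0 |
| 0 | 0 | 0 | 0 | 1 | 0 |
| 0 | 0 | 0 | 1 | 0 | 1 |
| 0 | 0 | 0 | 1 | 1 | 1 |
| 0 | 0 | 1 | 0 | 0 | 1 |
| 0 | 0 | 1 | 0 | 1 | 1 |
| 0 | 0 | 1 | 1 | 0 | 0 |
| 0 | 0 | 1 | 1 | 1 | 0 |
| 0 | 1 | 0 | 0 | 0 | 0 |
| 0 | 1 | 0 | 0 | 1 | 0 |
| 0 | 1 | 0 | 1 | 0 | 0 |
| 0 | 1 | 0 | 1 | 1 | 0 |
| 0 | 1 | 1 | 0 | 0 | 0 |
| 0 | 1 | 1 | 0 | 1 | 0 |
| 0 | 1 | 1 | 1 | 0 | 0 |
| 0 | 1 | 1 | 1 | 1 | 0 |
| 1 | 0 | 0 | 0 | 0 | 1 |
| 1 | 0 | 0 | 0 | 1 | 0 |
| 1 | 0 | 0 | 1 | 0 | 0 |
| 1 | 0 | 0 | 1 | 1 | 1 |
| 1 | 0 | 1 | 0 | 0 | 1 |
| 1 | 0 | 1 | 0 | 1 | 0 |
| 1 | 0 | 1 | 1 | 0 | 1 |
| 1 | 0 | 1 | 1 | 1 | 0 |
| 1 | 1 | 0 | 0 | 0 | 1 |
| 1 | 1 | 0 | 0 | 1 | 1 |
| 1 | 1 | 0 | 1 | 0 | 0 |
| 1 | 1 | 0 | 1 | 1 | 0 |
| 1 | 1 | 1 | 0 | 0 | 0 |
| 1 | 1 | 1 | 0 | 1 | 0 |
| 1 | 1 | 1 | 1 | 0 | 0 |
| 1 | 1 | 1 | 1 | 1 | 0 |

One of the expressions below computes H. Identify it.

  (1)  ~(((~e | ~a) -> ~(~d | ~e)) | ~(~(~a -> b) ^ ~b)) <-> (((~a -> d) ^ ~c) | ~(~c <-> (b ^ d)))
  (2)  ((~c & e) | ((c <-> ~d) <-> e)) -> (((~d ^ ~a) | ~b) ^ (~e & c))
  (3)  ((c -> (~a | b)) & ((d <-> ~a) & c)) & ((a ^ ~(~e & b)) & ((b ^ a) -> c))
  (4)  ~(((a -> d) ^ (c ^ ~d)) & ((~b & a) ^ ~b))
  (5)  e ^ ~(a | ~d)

1

(2): at (0,0,0,0,0) it gives 1, but H = 0 — eliminated.
(3): at (0,0,0,1,0) it gives 0, but H = 1 — eliminated.
(4): at (0,0,0,0,0) it gives 1, but H = 0 — eliminated.
(5): at (0,0,0,0,1) it gives 1, but H = 0 — eliminated.
(1) is the remaining candidate, and it agrees with H on all 32 inputs.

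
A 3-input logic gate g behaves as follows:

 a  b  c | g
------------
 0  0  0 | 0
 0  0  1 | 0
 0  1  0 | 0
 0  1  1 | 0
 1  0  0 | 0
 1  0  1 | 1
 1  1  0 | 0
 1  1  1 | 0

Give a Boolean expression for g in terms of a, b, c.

Only row (1,0,1) gives 1. That row's minterm a·¬b·c is g directly.

g(a, b, c) = (a · b') · c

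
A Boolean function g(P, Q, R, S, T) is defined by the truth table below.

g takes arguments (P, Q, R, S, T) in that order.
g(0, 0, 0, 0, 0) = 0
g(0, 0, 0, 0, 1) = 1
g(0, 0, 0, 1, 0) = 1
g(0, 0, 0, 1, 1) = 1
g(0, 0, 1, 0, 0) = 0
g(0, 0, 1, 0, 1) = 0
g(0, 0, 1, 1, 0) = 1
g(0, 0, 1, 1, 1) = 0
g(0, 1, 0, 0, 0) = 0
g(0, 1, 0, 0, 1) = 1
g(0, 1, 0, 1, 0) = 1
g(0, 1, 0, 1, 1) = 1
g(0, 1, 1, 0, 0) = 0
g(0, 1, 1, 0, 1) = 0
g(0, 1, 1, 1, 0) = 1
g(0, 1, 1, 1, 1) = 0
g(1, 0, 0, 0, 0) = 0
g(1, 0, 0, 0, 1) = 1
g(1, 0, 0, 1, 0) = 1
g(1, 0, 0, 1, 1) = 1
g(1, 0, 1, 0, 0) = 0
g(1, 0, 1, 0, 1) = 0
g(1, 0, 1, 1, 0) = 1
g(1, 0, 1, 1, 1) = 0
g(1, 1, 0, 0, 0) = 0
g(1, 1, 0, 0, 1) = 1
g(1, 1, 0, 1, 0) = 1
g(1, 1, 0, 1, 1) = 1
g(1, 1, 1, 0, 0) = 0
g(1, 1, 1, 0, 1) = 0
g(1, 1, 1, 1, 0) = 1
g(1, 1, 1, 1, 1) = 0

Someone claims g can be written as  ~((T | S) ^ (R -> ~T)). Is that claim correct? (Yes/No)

Evaluate ~((T | S) ^ (R -> ~T)) on each row and compare to g:
  P=0, Q=0, R=0, S=0, T=0: formula gives 0, g = 0 ✓
  P=0, Q=0, R=0, S=0, T=1: formula gives 1, g = 1 ✓
  P=0, Q=0, R=0, S=1, T=0: formula gives 1, g = 1 ✓
  P=0, Q=0, R=0, S=1, T=1: formula gives 1, g = 1 ✓
  … (the remaining 28 rows also agree.)
Every row agrees, so the formula is equivalent.

Yes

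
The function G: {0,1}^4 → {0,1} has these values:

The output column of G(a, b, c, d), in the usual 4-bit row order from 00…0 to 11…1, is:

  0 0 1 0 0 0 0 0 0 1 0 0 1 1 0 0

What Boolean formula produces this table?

Collect the rows where G=1 — (0,0,1,0), (1,0,0,1), (1,1,0,0), (1,1,0,1) — and write one minterm per row: ¬a·¬b·c·¬d, a·¬b·¬c·d, a·b·¬c·¬d, a·b·¬c·d. Their union (logical OR) reproduces the table exactly.

G(a, b, c, d) = (((((~a & ~b) & c) & ~d) | (((a & ~b) & ~c) & d)) | (((a & b) & ~c) & ~d)) | (((a & b) & ~c) & d)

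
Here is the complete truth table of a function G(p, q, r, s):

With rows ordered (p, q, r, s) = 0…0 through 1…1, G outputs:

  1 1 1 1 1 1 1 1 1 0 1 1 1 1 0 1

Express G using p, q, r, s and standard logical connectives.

There are just 2 zero rows: (1,0,0,1), (1,1,1,0). Their minterms are p·¬q·¬r·s, p·q·r·¬s; the OR of those covers precisely the 0-outputs, and negating it yields G.

G(p, q, r, s) = ~((((p & ~q) & ~r) & s) | (((p & q) & r) & ~s))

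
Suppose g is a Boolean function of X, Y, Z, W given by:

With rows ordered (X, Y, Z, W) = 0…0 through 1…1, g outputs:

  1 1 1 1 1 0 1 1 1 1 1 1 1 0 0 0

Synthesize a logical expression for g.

There are just 4 zero rows: (0,1,0,1), (1,1,0,1), (1,1,1,0), (1,1,1,1). Their minterms are ¬X·Y·¬Z·W, X·Y·¬Z·W, X·Y·Z·¬W, X·Y·Z·W; the OR of those covers precisely the 0-outputs, and negating it yields g.

g(X, Y, Z, W) = not ((((((not X and Y) and not Z) and W) or (((X and Y) and not Z) and W)) or (((X and Y) and Z) and not W)) or (((X and Y) and Z) and W))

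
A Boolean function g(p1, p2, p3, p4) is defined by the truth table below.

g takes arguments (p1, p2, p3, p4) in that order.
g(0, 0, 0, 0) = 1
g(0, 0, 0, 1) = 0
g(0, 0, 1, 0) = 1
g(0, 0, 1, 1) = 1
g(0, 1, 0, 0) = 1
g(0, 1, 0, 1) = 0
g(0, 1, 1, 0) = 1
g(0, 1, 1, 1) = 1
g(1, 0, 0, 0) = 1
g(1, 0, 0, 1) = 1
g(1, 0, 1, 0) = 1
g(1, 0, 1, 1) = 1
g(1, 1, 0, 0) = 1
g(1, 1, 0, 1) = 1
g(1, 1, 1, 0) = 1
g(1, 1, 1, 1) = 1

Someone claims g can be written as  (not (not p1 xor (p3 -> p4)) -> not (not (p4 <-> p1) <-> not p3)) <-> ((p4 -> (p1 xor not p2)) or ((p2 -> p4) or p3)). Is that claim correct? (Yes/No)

Test each input against both g and the formula:
  p1=0, p2=0, p3=0, p4=0: formula gives 1, g = 1 ✓
  p1=0, p2=0, p3=0, p4=1: formula gives 0, g = 0 ✓
  p1=0, p2=0, p3=1, p4=0: formula gives 1, g = 1 ✓
  p1=0, p2=0, p3=1, p4=1: formula gives 1, g = 1 ✓
  …and likewise for the remaining 12 rows.
Every row agrees, so the formula is equivalent.

Yes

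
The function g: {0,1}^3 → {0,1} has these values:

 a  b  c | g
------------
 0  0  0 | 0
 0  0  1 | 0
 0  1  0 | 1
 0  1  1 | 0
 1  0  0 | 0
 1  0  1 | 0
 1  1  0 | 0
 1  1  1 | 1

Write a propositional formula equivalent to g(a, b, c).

g=1 on 2 inputs: (0,1,0), (1,1,1). Reading each as a conjunction of literals (¬a·b·¬c, a·b·c) and taking the OR gives the canonical DNF.

g(a, b, c) = ((~a & b) & ~c) | ((a & b) & c)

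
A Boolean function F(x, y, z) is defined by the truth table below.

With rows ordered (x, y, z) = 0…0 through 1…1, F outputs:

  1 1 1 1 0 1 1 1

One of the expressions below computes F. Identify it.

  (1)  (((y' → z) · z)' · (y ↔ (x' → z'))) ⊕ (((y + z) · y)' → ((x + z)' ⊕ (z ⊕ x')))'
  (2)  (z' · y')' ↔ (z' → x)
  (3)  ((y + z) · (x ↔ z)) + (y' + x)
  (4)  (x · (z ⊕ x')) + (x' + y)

(1) disagrees with F on (0,1,1) (formula → 0, table → 1); rule it out.
(2) disagrees with F on (0,1,0) (formula → 0, table → 1); rule it out.
(3) disagrees with F on (0,1,1) (formula → 0, table → 1); rule it out.
That leaves (4). Evaluating it on every row reproduces the table of F exactly.

4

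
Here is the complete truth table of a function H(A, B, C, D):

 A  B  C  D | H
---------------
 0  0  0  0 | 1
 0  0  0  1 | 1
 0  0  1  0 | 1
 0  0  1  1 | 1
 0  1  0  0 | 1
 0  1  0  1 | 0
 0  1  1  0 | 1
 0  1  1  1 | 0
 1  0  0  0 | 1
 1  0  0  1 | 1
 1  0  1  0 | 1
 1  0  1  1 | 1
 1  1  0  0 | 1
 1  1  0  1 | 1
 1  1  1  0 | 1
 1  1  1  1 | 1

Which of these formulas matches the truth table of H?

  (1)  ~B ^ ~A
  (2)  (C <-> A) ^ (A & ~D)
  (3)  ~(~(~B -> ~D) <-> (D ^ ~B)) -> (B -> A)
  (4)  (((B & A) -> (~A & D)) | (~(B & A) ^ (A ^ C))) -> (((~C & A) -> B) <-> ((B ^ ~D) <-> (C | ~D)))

3

(1) fails at (0,0,0,0): the formula yields 0, H is 1.
(2) fails at (0,0,1,0): the formula yields 0, H is 1.
(4) fails at (0,0,1,1): the formula yields 0, H is 1.
(3) is the remaining candidate, and it agrees with H on all 16 inputs.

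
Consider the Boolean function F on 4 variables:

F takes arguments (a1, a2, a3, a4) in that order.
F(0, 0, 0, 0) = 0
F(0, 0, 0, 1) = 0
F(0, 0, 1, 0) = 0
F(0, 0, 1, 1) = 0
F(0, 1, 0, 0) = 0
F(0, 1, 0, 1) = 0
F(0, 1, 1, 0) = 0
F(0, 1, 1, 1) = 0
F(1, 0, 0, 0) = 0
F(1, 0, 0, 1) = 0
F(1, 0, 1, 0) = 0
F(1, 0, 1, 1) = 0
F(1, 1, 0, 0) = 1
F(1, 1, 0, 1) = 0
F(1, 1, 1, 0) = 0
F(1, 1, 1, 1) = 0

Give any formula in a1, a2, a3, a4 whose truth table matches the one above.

F(a1, a2, a3, a4) = ((a1 · a2) · a3') · a4'

F is 1 on exactly one input, (1,1,0,0), whose minterm is a1·a2·¬a3·¬a4. So F is just that conjunction.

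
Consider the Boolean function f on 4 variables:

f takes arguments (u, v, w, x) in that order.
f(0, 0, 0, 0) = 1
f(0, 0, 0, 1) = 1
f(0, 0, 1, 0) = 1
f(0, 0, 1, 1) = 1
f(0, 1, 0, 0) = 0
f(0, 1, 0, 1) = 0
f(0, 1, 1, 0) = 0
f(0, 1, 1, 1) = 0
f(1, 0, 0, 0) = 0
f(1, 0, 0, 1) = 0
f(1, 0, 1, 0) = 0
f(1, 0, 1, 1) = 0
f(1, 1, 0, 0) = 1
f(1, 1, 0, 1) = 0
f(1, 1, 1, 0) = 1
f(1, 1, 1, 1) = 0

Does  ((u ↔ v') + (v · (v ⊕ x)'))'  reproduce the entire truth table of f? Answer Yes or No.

Yes

Test each input against both f and the formula:
  u=0, v=0, w=0, x=0: formula gives 1, f = 1 ✓
  u=0, v=0, w=0, x=1: formula gives 1, f = 1 ✓
  u=0, v=0, w=1, x=0: formula gives 1, f = 1 ✓
  u=0, v=0, w=1, x=1: formula gives 1, f = 1 ✓
  … (the remaining 12 rows also agree.)
All 16 rows match — the expression computes f exactly.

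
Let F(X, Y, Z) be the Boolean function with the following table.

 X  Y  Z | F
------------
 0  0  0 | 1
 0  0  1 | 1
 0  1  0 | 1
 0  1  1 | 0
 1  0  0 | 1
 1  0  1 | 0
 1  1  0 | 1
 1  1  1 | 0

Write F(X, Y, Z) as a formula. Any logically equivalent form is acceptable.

F(X, Y, Z) = ((((X' · Y) · Z) + ((X · Y') · Z)) + ((X · Y) · Z))'

The 0-rows are (0,1,1), (1,0,1), (1,1,1). Take each as a conjunction (¬X·Y·Z, X·¬Y·Z, X·Y·Z), form their disjunction, and complement — that gives a formula that is 1 everywhere F is.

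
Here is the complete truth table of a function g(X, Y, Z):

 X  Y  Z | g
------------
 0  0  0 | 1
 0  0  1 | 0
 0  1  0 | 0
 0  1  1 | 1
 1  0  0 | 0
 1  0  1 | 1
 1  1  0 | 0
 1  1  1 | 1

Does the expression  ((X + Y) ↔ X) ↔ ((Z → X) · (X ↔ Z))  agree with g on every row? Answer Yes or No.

Test each input against both g and the formula:
  X=0, Y=0, Z=0: formula gives 1, g = 1 ✓
  X=0, Y=0, Z=1: formula gives 0, g = 0 ✓
  X=0, Y=1, Z=0: formula gives 0, g = 0 ✓
  X=0, Y=1, Z=1: formula gives 1, g = 1 ✓
  X=1, Y=0, Z=0: formula gives 0, g = 0 ✓
  … (the remaining 3 rows also agree.)
Every row agrees, so the formula is equivalent.

Yes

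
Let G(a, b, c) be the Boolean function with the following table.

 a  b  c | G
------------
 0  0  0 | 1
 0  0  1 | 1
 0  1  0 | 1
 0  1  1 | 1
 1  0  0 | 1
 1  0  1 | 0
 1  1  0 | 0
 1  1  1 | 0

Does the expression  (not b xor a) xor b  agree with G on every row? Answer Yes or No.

Test each input against both G and the formula:
  a=0, b=0, c=0: formula gives 1, G = 1 ✓
  a=0, b=0, c=1: formula gives 1, G = 1 ✓
  a=0, b=1, c=0: formula gives 1, G = 1 ✓
  a=0, b=1, c=1: formula gives 1, G = 1 ✓
  a=1, b=0, c=0: formula gives 0, but G = 1 ✗
Since they disagree at (1,0,0), the expression is not a correct formula for G.

No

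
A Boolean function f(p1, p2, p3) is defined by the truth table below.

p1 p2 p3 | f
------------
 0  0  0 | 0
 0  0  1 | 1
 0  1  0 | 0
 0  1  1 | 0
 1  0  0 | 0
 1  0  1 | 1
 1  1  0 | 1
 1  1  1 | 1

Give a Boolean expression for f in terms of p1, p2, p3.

f(p1, p2, p3) = ((((¬p1 ∧ ¬p2) ∧ p3) ∨ ((p1 ∧ ¬p2) ∧ p3)) ∨ ((p1 ∧ p2) ∧ ¬p3)) ∨ ((p1 ∧ p2) ∧ p3)

The 1-rows are (0,0,1), (1,0,1), (1,1,0), (1,1,1). Each contributes one minterm — ¬p1·¬p2·p3; p1·¬p2·p3; p1·p2·¬p3; p1·p2·p3 — and their disjunction is a sum-of-products form of f.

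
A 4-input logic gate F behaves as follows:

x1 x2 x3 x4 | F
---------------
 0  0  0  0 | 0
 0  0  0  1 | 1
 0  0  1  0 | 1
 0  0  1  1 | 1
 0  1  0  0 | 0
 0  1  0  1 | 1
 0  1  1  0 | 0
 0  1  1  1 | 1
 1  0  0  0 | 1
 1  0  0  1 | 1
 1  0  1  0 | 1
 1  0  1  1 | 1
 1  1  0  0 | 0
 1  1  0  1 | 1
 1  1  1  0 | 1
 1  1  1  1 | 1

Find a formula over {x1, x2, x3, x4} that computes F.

F(x1, x2, x3, x4) = ((((((x1' · x2') · x3') · x4') + (((x1' · x2) · x3') · x4')) + (((x1' · x2) · x3) · x4')) + (((x1 · x2) · x3') · x4'))'

There are just 4 zero rows: (0,0,0,0), (0,1,0,0), (0,1,1,0), (1,1,0,0). Their minterms are ¬x1·¬x2·¬x3·¬x4, ¬x1·x2·¬x3·¬x4, ¬x1·x2·x3·¬x4, x1·x2·¬x3·¬x4; the OR of those covers precisely the 0-outputs, and negating it yields F.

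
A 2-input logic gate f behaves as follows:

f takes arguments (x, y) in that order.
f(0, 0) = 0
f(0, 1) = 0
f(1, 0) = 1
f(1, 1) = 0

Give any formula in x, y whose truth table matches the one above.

f(x, y) = x & ~y

1 only at (1,0): x AND NOT y.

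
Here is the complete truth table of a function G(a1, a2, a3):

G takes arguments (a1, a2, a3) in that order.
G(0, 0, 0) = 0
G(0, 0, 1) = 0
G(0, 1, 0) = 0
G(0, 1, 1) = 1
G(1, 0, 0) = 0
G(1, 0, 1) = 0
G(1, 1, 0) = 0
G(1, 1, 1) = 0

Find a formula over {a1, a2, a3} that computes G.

G is 1 on exactly one input, (0,1,1), whose minterm is ¬a1·a2·a3. So G is just that conjunction.

G(a1, a2, a3) = (~a1 & a2) & a3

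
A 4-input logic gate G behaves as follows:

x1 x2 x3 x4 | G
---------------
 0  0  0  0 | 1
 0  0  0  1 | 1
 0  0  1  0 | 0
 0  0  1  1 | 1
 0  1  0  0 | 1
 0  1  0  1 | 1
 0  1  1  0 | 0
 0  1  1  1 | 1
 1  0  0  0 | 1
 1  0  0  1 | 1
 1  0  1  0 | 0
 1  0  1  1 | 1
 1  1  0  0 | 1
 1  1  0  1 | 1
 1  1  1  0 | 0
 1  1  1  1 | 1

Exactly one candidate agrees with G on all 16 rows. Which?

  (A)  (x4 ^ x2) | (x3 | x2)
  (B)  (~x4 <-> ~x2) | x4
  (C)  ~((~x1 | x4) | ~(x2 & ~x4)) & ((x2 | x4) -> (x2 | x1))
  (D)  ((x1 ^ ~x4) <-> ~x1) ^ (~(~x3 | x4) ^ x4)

D

(A) fails at (0,0,0,0): the formula yields 0, G is 1.
(B) fails at (0,0,1,0): the formula yields 1, G is 0.
(C) fails at (0,0,0,0): the formula yields 0, G is 1.
Only (D) survives; checking it on all 16 rows confirms it matches G.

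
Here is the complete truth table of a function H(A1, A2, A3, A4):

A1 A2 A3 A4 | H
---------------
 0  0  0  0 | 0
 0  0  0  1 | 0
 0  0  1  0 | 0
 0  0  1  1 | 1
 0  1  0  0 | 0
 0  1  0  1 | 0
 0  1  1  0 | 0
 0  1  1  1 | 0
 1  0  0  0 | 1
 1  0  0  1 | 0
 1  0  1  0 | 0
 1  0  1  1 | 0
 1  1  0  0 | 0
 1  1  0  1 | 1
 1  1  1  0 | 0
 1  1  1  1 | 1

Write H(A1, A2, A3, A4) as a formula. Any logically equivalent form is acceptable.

The 1-rows are (0,0,1,1), (1,0,0,0), (1,1,0,1), (1,1,1,1). Each contributes one minterm — ¬A1·¬A2·A3·A4; A1·¬A2·¬A3·¬A4; A1·A2·¬A3·A4; A1·A2·A3·A4 — and their disjunction is a sum-of-products form of H.

H(A1, A2, A3, A4) = (((((~A1 & ~A2) & A3) & A4) | (((A1 & ~A2) & ~A3) & ~A4)) | (((A1 & A2) & ~A3) & A4)) | (((A1 & A2) & A3) & A4)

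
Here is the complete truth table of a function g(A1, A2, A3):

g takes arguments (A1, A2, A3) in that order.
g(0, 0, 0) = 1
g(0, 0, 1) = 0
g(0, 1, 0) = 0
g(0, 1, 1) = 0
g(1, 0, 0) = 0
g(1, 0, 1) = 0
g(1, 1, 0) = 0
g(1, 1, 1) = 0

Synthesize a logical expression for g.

g(A1, A2, A3) = (~A1 & ~A2) & ~A3

Only row (0,0,0) gives 1. That row's minterm ¬A1·¬A2·¬A3 is g directly.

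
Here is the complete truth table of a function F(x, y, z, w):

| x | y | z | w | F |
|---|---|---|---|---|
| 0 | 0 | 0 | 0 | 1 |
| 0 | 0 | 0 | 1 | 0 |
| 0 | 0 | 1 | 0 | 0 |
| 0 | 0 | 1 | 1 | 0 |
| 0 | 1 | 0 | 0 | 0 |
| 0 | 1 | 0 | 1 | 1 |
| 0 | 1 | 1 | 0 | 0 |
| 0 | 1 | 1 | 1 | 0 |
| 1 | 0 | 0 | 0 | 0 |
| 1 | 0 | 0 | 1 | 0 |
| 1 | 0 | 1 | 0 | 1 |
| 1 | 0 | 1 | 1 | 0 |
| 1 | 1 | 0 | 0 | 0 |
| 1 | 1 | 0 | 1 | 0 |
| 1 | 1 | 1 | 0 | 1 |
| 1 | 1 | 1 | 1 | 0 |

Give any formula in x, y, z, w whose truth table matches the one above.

F(x, y, z, w) = (((((~x & ~y) & ~z) & ~w) | (((~x & y) & ~z) & w)) | (((x & ~y) & z) & ~w)) | (((x & y) & z) & ~w)

F=1 on 4 inputs: (0,0,0,0), (0,1,0,1), (1,0,1,0), (1,1,1,0). Reading each as a conjunction of literals (¬x·¬y·¬z·¬w, ¬x·y·¬z·w, x·¬y·z·¬w, x·y·z·¬w) and taking the OR gives the canonical DNF.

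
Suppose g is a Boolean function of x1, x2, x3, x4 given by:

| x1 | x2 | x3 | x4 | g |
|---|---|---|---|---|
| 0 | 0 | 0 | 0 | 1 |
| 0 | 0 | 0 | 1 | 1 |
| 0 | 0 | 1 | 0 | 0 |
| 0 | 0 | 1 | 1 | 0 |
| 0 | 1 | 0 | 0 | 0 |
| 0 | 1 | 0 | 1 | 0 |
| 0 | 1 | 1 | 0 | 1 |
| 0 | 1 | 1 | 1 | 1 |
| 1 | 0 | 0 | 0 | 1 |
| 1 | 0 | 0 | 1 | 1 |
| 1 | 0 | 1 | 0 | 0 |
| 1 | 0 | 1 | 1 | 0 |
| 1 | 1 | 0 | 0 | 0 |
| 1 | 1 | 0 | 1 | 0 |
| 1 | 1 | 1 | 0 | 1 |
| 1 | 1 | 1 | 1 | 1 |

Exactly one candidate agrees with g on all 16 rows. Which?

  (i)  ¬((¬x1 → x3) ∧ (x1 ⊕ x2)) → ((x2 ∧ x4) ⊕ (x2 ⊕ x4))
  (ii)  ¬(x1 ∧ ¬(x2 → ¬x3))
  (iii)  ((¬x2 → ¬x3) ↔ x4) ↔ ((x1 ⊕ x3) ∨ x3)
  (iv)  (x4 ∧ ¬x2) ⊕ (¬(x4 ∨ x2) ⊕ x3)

(i) disagrees with g on (0,0,0,0) (formula → 0, table → 1); rule it out.
(ii) disagrees with g on (0,0,1,0) (formula → 1, table → 0); rule it out.
(iii) disagrees with g on (0,0,0,1) (formula → 0, table → 1); rule it out.
That leaves (iv). Evaluating it on every row reproduces the table of g exactly.

iv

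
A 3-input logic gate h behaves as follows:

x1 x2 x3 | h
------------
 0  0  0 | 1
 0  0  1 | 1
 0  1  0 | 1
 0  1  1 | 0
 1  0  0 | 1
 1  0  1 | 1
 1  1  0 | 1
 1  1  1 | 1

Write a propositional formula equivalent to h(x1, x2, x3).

h is 0 on exactly one input, (0,1,1), whose minterm is ¬x1·x2·x3. So h is the negation of that single conjunction.

h(x1, x2, x3) = not ((not x1 and x2) and x3)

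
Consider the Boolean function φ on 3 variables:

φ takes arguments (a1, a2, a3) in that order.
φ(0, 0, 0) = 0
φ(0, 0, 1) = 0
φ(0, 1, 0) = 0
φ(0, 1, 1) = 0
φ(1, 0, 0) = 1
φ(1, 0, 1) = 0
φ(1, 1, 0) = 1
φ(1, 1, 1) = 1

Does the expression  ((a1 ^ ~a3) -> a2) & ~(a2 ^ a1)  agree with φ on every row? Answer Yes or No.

No

Test each input against both φ and the formula:
  a1=0, a2=0, a3=0: formula gives 0, φ = 0 ✓
  a1=0, a2=0, a3=1: formula gives 1, but φ = 0 ✗
Row (0,0,1) is a counterexample, so the formula is not equivalent to φ.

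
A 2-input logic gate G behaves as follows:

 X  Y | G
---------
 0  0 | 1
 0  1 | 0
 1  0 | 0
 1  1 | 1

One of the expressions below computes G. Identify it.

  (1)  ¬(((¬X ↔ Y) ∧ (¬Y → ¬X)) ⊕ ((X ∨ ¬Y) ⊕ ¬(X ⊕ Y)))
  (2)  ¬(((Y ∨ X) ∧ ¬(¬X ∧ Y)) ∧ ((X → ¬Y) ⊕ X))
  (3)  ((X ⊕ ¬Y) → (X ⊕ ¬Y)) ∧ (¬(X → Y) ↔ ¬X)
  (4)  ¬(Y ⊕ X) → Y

(2) fails at (0,1): the formula yields 1, G is 0.
(3) fails at (0,0): the formula yields 0, G is 1.
(4) fails at (0,0): the formula yields 0, G is 1.
That leaves (1). Evaluating it on every row reproduces the table of G exactly.

1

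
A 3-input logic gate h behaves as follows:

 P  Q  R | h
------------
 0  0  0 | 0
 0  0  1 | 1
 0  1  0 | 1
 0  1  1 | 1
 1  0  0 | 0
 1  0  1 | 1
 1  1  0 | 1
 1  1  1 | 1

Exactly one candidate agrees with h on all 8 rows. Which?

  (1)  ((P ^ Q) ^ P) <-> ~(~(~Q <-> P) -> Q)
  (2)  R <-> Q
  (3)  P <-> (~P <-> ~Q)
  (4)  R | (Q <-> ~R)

4

(1): at (0,0,1) it gives 0, but h = 1 — eliminated.
(2): at (0,0,0) it gives 1, but h = 0 — eliminated.
(3): at (0,0,1) it gives 0, but h = 1 — eliminated.
(4) is the remaining candidate, and it agrees with h on all 8 inputs.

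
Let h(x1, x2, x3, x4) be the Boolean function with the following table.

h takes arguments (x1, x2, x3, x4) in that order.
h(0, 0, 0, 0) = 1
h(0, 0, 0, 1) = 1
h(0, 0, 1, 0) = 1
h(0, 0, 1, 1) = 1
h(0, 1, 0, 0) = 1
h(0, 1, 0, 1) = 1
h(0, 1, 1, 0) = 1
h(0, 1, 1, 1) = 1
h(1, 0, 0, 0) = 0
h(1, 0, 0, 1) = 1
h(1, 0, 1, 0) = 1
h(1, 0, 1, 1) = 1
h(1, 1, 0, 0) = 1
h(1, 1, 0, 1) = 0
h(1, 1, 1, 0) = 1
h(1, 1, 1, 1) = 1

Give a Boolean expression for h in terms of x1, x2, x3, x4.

h(x1, x2, x3, x4) = NOT ((((x1 AND NOT x2) AND NOT x3) AND NOT x4) OR (((x1 AND x2) AND NOT x3) AND x4))

There are just 2 zero rows: (1,0,0,0), (1,1,0,1). Their minterms are x1·¬x2·¬x3·¬x4, x1·x2·¬x3·x4; the OR of those covers precisely the 0-outputs, and negating it yields h.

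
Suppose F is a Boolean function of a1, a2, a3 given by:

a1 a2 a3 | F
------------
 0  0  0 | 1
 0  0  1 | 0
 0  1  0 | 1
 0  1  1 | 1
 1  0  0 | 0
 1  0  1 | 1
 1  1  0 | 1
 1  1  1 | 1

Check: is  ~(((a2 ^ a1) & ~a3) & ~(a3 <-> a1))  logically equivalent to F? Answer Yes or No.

No

Check the formula against F row by row:
  a1=0, a2=0, a3=0: formula gives 1, F = 1 ✓
  a1=0, a2=0, a3=1: formula gives 1, but F = 0 ✗
Row (0,0,1) is a counterexample, so the formula is not equivalent to F.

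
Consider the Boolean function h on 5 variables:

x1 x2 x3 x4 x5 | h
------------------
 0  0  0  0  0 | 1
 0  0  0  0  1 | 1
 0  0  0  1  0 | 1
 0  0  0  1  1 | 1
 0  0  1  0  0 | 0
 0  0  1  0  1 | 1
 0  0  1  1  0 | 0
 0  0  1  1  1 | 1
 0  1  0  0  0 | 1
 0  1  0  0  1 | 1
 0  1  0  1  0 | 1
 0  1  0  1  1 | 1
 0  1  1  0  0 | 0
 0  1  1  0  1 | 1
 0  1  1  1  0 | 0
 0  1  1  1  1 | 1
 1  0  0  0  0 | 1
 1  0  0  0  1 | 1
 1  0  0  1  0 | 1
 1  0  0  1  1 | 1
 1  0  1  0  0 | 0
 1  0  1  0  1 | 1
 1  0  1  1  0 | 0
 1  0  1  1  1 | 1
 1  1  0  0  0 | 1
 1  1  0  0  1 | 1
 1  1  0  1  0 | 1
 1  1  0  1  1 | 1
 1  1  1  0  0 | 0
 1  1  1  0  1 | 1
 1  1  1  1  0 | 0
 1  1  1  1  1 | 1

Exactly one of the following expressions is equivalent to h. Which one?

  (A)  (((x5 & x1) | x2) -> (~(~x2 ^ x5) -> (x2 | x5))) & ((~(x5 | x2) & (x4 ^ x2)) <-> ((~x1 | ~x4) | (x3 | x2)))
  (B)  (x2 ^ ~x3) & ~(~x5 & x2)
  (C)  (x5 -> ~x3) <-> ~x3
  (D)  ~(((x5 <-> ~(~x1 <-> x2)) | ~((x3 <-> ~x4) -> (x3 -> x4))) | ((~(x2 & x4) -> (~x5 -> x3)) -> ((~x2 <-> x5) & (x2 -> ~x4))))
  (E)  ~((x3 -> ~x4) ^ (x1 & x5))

(A) fails at (0,0,0,0,0): the formula yields 0, h is 1.
(B) fails at (0,0,1,0,1): the formula yields 0, h is 1.
(D) fails at (0,0,0,0,0): the formula yields 0, h is 1.
(E) fails at (0,0,0,0,0): the formula yields 0, h is 1.
Only (C) survives; checking it on all 32 rows confirms it matches h.

C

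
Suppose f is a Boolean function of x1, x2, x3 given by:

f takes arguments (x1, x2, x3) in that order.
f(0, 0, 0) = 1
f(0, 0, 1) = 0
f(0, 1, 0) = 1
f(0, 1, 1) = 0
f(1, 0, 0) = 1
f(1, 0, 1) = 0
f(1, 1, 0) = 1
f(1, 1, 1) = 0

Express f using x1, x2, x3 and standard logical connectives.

f(x1, x2, x3) = ¬x3

The output is the negation of x3.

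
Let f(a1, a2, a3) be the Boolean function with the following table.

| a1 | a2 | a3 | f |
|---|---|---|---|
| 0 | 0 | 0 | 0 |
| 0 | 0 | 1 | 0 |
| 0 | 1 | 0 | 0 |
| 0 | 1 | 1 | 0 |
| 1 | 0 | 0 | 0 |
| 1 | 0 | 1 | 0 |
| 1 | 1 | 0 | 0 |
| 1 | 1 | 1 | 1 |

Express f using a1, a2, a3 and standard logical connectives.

f(a1, a2, a3) = (a1 · a2) · a3

The output is 1 only when every input is 1 — the AND of all inputs.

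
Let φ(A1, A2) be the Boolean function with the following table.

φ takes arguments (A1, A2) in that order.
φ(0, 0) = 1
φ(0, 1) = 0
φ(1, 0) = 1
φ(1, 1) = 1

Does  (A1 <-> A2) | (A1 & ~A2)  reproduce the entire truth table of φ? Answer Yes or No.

Test each input against both φ and the formula:
  A1=0, A2=0: formula gives 1, φ = 1 ✓
  A1=0, A2=1: formula gives 0, φ = 0 ✓
  A1=1, A2=0: formula gives 1, φ = 1 ✓
  A1=1, A2=1: formula gives 1, φ = 1 ✓
No disagreement on any input; they are logically equivalent.

Yes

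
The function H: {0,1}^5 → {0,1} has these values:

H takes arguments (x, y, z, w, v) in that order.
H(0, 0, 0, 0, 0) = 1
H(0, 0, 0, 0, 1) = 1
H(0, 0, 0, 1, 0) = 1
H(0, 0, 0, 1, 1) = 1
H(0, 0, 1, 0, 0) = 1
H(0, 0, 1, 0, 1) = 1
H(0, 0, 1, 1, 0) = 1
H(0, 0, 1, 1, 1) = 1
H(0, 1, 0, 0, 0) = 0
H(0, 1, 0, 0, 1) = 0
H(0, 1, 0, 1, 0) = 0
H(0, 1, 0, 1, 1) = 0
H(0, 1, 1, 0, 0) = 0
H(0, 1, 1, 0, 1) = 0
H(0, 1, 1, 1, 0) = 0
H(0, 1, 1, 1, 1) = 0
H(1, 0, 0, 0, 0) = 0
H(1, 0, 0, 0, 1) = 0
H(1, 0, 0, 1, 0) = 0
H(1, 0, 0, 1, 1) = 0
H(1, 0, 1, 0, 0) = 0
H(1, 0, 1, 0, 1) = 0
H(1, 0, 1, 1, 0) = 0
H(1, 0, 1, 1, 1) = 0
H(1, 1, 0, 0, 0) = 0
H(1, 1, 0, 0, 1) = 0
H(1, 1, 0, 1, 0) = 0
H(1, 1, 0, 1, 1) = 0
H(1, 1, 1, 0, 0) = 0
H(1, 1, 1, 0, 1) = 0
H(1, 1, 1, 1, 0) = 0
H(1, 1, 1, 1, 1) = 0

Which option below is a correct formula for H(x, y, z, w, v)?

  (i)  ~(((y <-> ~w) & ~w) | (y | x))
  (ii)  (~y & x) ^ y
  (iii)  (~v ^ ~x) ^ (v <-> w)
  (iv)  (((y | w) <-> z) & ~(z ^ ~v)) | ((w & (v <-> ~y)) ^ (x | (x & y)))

(ii) fails at (0,0,0,0,0): the formula yields 0, H is 1.
(iii) fails at (0,0,0,1,0): the formula yields 0, H is 1.
(iv) fails at (0,0,0,0,0): the formula yields 0, H is 1.
Only (i) survives; checking it on all 32 rows confirms it matches H.

i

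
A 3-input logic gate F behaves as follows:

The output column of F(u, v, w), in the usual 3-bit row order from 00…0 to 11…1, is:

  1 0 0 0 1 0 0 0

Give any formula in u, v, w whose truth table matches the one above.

Collect the rows where F=1 — (0,0,0), (1,0,0) — and write one minterm per row: ¬u·¬v·¬w, u·¬v·¬w. Their union (logical OR) reproduces the table exactly.

F(u, v, w) = ((~u & ~v) & ~w) | ((u & ~v) & ~w)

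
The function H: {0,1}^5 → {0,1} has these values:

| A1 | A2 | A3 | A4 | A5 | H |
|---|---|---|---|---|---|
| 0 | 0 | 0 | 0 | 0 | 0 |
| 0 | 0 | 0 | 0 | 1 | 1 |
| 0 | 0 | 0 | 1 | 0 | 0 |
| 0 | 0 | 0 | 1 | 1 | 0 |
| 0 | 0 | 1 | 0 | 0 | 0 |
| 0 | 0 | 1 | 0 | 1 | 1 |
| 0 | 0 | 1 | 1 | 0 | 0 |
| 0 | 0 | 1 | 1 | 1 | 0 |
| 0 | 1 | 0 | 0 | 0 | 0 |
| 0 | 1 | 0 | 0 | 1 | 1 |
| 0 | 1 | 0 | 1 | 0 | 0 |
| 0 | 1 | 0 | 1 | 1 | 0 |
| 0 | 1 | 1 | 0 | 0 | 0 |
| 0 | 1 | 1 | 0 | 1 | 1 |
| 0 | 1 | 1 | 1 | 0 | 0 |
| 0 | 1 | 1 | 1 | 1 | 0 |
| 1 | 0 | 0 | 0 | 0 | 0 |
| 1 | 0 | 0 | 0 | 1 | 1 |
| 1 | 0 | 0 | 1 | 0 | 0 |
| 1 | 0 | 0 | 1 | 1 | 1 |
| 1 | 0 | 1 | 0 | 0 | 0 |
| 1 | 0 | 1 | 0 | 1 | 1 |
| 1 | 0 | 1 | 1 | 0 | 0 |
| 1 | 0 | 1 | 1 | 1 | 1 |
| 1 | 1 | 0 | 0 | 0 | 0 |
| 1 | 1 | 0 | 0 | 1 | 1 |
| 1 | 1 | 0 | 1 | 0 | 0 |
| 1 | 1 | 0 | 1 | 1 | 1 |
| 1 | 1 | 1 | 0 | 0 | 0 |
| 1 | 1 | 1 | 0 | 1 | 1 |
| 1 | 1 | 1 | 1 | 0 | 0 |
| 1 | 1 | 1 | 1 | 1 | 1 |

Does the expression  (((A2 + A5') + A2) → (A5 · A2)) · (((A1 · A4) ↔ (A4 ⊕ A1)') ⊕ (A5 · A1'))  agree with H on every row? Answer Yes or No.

Evaluate (((A2 + A5') + A2) → (A5 · A2)) · (((A1 · A4) ↔ (A4 ⊕ A1)') ⊕ (A5 · A1')) on each row and compare to H:
  A1=0, A2=0, A3=0, A4=0, A5=0: formula gives 0, H = 0 ✓
  A1=0, A2=0, A3=0, A4=0, A5=1: formula gives 1, H = 1 ✓
  A1=0, A2=0, A3=0, A4=1, A5=0: formula gives 0, H = 0 ✓
  A1=0, A2=0, A3=0, A4=1, A5=1: formula gives 0, H = 0 ✓
  … (the remaining 28 rows also agree.)
Every row agrees, so the formula is equivalent.

Yes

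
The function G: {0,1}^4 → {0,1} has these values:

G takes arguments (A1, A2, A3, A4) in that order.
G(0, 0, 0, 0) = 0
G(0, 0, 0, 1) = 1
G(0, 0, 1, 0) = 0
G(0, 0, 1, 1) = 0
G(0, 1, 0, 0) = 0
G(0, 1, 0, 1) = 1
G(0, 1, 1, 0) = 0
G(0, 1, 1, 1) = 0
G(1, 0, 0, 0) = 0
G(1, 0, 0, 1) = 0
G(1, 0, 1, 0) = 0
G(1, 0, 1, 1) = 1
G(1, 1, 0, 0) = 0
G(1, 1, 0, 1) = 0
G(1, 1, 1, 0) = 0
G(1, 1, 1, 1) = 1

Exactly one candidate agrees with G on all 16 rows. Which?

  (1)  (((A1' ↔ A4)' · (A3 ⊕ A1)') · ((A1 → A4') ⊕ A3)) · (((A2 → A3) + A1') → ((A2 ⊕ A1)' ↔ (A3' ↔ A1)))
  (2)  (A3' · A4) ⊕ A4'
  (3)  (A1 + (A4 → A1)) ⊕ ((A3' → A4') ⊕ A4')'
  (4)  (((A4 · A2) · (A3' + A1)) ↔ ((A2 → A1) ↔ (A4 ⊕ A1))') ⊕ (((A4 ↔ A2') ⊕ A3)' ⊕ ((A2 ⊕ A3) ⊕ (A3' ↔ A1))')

(1) fails at (0,0,0,1): the formula yields 0, G is 1.
(2) fails at (0,0,0,0): the formula yields 1, G is 0.
(4) fails at (0,0,0,1): the formula yields 0, G is 1.
(3) is the remaining candidate, and it agrees with G on all 16 inputs.

3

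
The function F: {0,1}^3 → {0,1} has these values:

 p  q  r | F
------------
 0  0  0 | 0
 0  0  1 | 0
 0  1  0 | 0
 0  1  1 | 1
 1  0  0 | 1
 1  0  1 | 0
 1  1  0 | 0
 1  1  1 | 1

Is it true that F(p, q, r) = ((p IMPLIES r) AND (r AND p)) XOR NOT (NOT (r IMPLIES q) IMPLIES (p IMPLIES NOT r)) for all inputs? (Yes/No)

No

Check the formula against F row by row:
  p=0, q=0, r=0: formula gives 0, F = 0 ✓
  p=0, q=0, r=1: formula gives 0, F = 0 ✓
  p=0, q=1, r=0: formula gives 0, F = 0 ✓
  p=0, q=1, r=1: formula gives 0, but F = 1 ✗
Row (0,1,1) is a counterexample, so the formula is not equivalent to F.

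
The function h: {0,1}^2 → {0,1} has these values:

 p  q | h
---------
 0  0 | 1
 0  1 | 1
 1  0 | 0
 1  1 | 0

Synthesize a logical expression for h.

h(p, q) = (p' · q') + (p' · q)

The 1-rows are (0,0), (0,1). Each contributes one minterm — ¬p·¬q; ¬p·q — and their disjunction is a sum-of-products form of h.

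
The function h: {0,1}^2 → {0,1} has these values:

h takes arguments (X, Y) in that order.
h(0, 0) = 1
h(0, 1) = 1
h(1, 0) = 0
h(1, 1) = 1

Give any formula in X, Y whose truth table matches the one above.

h(X, Y) = X → Y

This is X → Y (false only at 1,0).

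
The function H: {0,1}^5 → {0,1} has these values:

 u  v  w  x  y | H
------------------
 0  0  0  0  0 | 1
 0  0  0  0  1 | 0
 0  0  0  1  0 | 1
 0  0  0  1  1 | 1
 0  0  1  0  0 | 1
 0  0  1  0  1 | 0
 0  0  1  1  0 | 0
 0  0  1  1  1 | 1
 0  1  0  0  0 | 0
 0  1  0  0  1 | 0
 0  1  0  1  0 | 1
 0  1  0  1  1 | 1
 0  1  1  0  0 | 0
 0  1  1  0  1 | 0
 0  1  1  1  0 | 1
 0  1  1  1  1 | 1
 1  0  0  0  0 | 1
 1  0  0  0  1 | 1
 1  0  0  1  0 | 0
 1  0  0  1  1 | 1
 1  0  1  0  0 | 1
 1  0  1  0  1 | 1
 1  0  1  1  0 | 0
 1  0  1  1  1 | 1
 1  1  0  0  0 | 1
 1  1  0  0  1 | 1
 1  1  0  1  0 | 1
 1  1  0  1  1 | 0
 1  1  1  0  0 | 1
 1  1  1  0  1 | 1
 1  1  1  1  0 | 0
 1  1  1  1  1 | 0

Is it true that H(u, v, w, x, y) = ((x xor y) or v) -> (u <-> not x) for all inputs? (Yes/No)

No

Evaluate ((x xor y) or v) -> (u <-> not x) on each row and compare to H:
  u=0, v=0, w=0, x=0, y=0: formula gives 1, H = 1 ✓
  u=0, v=0, w=0, x=0, y=1: formula gives 0, H = 0 ✓
  u=0, v=0, w=0, x=1, y=0: formula gives 1, H = 1 ✓
  u=0, v=0, w=0, x=1, y=1: formula gives 1, H = 1 ✓
  …
  u=0, v=0, w=1, x=1, y=0: formula gives 1, but H = 0 ✗
Row (0,0,1,1,0) is a counterexample, so the formula is not equivalent to H.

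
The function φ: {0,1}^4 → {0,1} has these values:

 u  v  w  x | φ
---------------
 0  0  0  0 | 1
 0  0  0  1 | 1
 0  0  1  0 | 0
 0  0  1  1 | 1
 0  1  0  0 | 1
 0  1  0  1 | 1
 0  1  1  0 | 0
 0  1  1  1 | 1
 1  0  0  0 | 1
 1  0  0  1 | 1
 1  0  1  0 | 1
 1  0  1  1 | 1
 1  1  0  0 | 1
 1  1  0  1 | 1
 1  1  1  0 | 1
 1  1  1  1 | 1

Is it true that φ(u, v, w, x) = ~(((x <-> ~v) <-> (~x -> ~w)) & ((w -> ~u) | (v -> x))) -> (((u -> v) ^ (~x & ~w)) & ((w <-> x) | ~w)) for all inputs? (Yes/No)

No

Evaluate ~(((x <-> ~v) <-> (~x -> ~w)) & ((w -> ~u) | (v -> x))) -> (((u -> v) ^ (~x & ~w)) & ((w <-> x) | ~w)) on each row and compare to φ:
  u=0, v=0, w=0, x=0: formula gives 0, but φ = 1 ✗
Row (0,0,0,0) is a counterexample, so the formula is not equivalent to φ.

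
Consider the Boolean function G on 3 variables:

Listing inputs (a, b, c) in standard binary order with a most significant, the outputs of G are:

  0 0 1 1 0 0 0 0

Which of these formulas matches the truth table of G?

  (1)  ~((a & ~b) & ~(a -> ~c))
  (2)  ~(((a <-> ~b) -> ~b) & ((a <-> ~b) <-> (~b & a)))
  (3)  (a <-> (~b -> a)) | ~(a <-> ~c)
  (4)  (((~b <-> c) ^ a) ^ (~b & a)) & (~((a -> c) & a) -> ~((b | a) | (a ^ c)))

2

(1): at (0,0,0) it gives 1, but G = 0 — eliminated.
(3): at (0,0,0) it gives 1, but G = 0 — eliminated.
(4): at (0,1,0) it gives 0, but G = 1 — eliminated.
Only (2) survives; checking it on all 8 rows confirms it matches G.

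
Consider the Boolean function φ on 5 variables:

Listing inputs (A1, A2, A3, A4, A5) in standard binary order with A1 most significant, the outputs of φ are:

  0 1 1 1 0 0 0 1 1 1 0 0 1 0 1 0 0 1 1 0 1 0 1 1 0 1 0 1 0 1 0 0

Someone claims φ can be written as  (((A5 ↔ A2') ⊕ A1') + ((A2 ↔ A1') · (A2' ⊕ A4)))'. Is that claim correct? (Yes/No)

No

Evaluate (((A5 ↔ A2') ⊕ A1') + ((A2 ↔ A1') · (A2' ⊕ A4)))' on each row and compare to φ:
  A1=0, A2=0, A3=0, A4=0, A5=0: formula gives 0, φ = 0 ✓
  A1=0, A2=0, A3=0, A4=0, A5=1: formula gives 1, φ = 1 ✓
  A1=0, A2=0, A3=0, A4=1, A5=0: formula gives 0, but φ = 1 ✗
A single disagreement suffices: at (0,0,0,1,0) they differ, so the formula does not compute φ.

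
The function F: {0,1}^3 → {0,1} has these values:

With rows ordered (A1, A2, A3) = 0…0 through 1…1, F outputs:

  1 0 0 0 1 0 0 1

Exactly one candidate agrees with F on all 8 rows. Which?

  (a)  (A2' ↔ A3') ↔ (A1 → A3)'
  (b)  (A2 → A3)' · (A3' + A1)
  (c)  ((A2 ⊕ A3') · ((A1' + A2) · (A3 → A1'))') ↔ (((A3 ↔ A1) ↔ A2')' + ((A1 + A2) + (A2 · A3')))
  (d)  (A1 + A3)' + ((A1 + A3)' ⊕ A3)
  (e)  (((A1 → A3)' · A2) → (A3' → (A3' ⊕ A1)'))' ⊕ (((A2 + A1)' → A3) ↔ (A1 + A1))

c

(a): at (0,0,0) it gives 0, but F = 1 — eliminated.
(b): at (0,0,0) it gives 0, but F = 1 — eliminated.
(d): at (0,0,1) it gives 1, but F = 0 — eliminated.
(e): at (1,0,1) it gives 1, but F = 0 — eliminated.
That leaves (c). Evaluating it on every row reproduces the table of F exactly.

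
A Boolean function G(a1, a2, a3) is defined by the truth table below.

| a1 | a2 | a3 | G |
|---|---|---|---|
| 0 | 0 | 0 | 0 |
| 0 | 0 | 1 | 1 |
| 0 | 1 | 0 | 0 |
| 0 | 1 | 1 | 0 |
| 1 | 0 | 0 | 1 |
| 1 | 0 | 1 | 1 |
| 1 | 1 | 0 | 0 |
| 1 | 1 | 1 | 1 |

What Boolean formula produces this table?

G(a1, a2, a3) = ((((~a1 & ~a2) & a3) | ((a1 & ~a2) & ~a3)) | ((a1 & ~a2) & a3)) | ((a1 & a2) & a3)

The 1-rows are (0,0,1), (1,0,0), (1,0,1), (1,1,1). Each contributes one minterm — ¬a1·¬a2·a3; a1·¬a2·¬a3; a1·¬a2·a3; a1·a2·a3 — and their disjunction is a sum-of-products form of G.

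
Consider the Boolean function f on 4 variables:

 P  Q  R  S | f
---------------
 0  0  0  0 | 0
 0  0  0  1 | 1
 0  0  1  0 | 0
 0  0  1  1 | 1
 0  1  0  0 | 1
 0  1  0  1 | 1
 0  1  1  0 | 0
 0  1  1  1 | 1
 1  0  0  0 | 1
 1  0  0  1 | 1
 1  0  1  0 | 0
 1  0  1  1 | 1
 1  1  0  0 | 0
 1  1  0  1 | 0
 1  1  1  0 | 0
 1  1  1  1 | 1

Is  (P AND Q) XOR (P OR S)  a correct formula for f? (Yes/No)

Evaluate (P AND Q) XOR (P OR S) on each row and compare to f:
  P=0, Q=0, R=0, S=0: formula gives 0, f = 0 ✓
  P=0, Q=0, R=0, S=1: formula gives 1, f = 1 ✓
  P=0, Q=0, R=1, S=0: formula gives 0, f = 0 ✓
  P=0, Q=0, R=1, S=1: formula gives 1, f = 1 ✓
  P=0, Q=1, R=0, S=0: formula gives 0, but f = 1 ✗
Since they disagree at (0,1,0,0), the expression is not a correct formula for f.

No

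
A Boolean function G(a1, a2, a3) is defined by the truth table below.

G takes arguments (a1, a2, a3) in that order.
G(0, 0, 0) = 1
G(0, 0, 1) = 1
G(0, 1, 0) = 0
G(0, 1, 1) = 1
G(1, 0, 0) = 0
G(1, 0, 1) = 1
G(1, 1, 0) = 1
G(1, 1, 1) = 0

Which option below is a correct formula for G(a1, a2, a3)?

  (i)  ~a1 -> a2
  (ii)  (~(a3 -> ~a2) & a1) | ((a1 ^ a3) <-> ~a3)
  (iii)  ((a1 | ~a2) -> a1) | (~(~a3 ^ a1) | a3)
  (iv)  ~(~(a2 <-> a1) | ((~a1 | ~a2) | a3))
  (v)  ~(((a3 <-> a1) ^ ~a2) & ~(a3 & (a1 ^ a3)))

v

(i): at (0,0,0) it gives 0, but G = 1 — eliminated.
(ii): at (0,0,0) it gives 0, but G = 1 — eliminated.
(iii): at (0,0,0) it gives 0, but G = 1 — eliminated.
(iv): at (0,0,0) it gives 0, but G = 1 — eliminated.
Only (v) survives; checking it on all 8 rows confirms it matches G.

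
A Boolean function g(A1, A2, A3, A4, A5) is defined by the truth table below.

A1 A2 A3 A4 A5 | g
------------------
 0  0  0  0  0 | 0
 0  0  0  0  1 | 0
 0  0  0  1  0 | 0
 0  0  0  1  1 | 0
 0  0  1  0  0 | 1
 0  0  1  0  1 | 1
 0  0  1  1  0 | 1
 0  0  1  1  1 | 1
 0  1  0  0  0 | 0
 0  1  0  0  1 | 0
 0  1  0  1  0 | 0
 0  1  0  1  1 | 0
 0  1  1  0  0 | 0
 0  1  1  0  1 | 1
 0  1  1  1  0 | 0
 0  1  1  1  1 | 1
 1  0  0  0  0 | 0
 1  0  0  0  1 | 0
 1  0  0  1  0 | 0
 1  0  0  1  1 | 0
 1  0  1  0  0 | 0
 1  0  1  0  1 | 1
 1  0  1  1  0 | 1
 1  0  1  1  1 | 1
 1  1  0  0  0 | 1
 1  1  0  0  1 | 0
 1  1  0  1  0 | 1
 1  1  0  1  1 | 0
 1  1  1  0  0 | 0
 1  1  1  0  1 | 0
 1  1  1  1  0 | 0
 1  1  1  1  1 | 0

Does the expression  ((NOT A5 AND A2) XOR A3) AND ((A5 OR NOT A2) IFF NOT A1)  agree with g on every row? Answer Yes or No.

Check the formula against g row by row:
  A1=0, A2=0, A3=0, A4=0, A5=0: formula gives 0, g = 0 ✓
  A1=0, A2=0, A3=0, A4=0, A5=1: formula gives 0, g = 0 ✓
  A1=0, A2=0, A3=0, A4=1, A5=0: formula gives 0, g = 0 ✓
  A1=0, A2=0, A3=0, A4=1, A5=1: formula gives 0, g = 0 ✓
  …
  A1=1, A2=0, A3=1, A4=0, A5=1: formula gives 0, but g = 1 ✗
A single disagreement suffices: at (1,0,1,0,1) they differ, so the formula does not compute g.

No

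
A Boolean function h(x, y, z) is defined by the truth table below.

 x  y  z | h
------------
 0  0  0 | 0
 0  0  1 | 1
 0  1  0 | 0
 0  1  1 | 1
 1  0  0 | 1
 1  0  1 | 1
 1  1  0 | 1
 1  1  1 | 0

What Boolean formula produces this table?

h is 0 on only 3 rows — (0,0,0), (0,1,0), (1,1,1). Writing each as a minterm (¬x·¬y·¬z, ¬x·y·¬z, x·y·z) and OR-ing them characterizes exactly where h=0, so h is the negation of that disjunction.

h(x, y, z) = ~((((~x & ~y) & ~z) | ((~x & y) & ~z)) | ((x & y) & z))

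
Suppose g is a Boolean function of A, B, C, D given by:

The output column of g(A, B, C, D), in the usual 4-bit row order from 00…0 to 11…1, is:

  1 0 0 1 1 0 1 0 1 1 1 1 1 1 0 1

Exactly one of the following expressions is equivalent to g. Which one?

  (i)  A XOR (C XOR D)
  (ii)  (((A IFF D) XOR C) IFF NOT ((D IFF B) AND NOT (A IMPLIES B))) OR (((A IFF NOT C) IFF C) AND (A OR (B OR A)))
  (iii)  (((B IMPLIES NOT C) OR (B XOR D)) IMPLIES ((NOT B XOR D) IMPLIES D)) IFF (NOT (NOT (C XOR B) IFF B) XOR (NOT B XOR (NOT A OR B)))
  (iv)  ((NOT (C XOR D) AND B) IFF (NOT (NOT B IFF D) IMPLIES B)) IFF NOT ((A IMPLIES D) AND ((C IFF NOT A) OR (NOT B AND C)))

(i) disagrees with g on (0,0,0,0) (formula → 0, table → 1); rule it out.
(ii) disagrees with g on (0,1,0,1) (formula → 1, table → 0); rule it out.
(iii) disagrees with g on (0,0,0,0) (formula → 0, table → 1); rule it out.
Only (iv) survives; checking it on all 16 rows confirms it matches g.

iv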